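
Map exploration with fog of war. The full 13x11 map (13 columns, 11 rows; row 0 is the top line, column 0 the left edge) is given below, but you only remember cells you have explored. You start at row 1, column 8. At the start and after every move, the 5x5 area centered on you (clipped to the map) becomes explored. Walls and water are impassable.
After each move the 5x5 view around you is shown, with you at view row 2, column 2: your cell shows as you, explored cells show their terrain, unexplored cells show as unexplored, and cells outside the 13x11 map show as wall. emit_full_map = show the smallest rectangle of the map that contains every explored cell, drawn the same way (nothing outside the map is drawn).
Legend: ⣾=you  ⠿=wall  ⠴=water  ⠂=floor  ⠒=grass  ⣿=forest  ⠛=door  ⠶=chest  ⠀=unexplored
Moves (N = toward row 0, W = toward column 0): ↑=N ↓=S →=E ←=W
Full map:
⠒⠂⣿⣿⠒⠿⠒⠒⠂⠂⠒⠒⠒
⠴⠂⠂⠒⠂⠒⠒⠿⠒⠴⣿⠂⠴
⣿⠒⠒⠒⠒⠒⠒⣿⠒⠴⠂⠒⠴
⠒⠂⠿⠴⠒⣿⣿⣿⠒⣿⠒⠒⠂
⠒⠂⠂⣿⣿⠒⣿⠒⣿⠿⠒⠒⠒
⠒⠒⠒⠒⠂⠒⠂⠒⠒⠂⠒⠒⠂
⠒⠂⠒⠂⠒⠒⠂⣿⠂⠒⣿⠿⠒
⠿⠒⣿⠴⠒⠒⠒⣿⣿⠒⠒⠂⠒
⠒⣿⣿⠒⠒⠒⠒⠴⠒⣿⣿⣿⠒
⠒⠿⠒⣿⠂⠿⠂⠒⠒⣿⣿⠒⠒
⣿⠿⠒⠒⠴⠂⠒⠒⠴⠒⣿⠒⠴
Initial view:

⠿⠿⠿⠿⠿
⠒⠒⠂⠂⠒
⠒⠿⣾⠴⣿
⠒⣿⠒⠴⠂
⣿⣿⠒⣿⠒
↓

⠒⠒⠂⠂⠒
⠒⠿⠒⠴⣿
⠒⣿⣾⠴⠂
⣿⣿⠒⣿⠒
⣿⠒⣿⠿⠒

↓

⠒⠿⠒⠴⣿
⠒⣿⠒⠴⠂
⣿⣿⣾⣿⠒
⣿⠒⣿⠿⠒
⠂⠒⠒⠂⠒

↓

⠒⣿⠒⠴⠂
⣿⣿⠒⣿⠒
⣿⠒⣾⠿⠒
⠂⠒⠒⠂⠒
⠂⣿⠂⠒⣿

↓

⣿⣿⠒⣿⠒
⣿⠒⣿⠿⠒
⠂⠒⣾⠂⠒
⠂⣿⠂⠒⣿
⠒⣿⣿⠒⠒

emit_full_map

⠒⠒⠂⠂⠒
⠒⠿⠒⠴⣿
⠒⣿⠒⠴⠂
⣿⣿⠒⣿⠒
⣿⠒⣿⠿⠒
⠂⠒⣾⠂⠒
⠂⣿⠂⠒⣿
⠒⣿⣿⠒⠒

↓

⣿⠒⣿⠿⠒
⠂⠒⠒⠂⠒
⠂⣿⣾⠒⣿
⠒⣿⣿⠒⠒
⠒⠴⠒⣿⣿

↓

⠂⠒⠒⠂⠒
⠂⣿⠂⠒⣿
⠒⣿⣾⠒⠒
⠒⠴⠒⣿⣿
⠂⠒⠒⣿⣿

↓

⠂⣿⠂⠒⣿
⠒⣿⣿⠒⠒
⠒⠴⣾⣿⣿
⠂⠒⠒⣿⣿
⠒⠒⠴⠒⣿

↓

⠒⣿⣿⠒⠒
⠒⠴⠒⣿⣿
⠂⠒⣾⣿⣿
⠒⠒⠴⠒⣿
⠿⠿⠿⠿⠿

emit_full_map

⠒⠒⠂⠂⠒
⠒⠿⠒⠴⣿
⠒⣿⠒⠴⠂
⣿⣿⠒⣿⠒
⣿⠒⣿⠿⠒
⠂⠒⠒⠂⠒
⠂⣿⠂⠒⣿
⠒⣿⣿⠒⠒
⠒⠴⠒⣿⣿
⠂⠒⣾⣿⣿
⠒⠒⠴⠒⣿

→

⣿⣿⠒⠒⠂
⠴⠒⣿⣿⣿
⠒⠒⣾⣿⠒
⠒⠴⠒⣿⠒
⠿⠿⠿⠿⠿

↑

⣿⠂⠒⣿⠿
⣿⣿⠒⠒⠂
⠴⠒⣾⣿⣿
⠒⠒⣿⣿⠒
⠒⠴⠒⣿⠒

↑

⠒⠒⠂⠒⠒
⣿⠂⠒⣿⠿
⣿⣿⣾⠒⠂
⠴⠒⣿⣿⣿
⠒⠒⣿⣿⠒

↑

⠒⣿⠿⠒⠒
⠒⠒⠂⠒⠒
⣿⠂⣾⣿⠿
⣿⣿⠒⠒⠂
⠴⠒⣿⣿⣿

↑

⣿⠒⣿⠒⠒
⠒⣿⠿⠒⠒
⠒⠒⣾⠒⠒
⣿⠂⠒⣿⠿
⣿⣿⠒⠒⠂

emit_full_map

⠒⠒⠂⠂⠒⠀
⠒⠿⠒⠴⣿⠀
⠒⣿⠒⠴⠂⠀
⣿⣿⠒⣿⠒⠒
⣿⠒⣿⠿⠒⠒
⠂⠒⠒⣾⠒⠒
⠂⣿⠂⠒⣿⠿
⠒⣿⣿⠒⠒⠂
⠒⠴⠒⣿⣿⣿
⠂⠒⠒⣿⣿⠒
⠒⠒⠴⠒⣿⠒

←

⣿⣿⠒⣿⠒
⣿⠒⣿⠿⠒
⠂⠒⣾⠂⠒
⠂⣿⠂⠒⣿
⠒⣿⣿⠒⠒

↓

⣿⠒⣿⠿⠒
⠂⠒⠒⠂⠒
⠂⣿⣾⠒⣿
⠒⣿⣿⠒⠒
⠒⠴⠒⣿⣿

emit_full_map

⠒⠒⠂⠂⠒⠀
⠒⠿⠒⠴⣿⠀
⠒⣿⠒⠴⠂⠀
⣿⣿⠒⣿⠒⠒
⣿⠒⣿⠿⠒⠒
⠂⠒⠒⠂⠒⠒
⠂⣿⣾⠒⣿⠿
⠒⣿⣿⠒⠒⠂
⠒⠴⠒⣿⣿⣿
⠂⠒⠒⣿⣿⠒
⠒⠒⠴⠒⣿⠒


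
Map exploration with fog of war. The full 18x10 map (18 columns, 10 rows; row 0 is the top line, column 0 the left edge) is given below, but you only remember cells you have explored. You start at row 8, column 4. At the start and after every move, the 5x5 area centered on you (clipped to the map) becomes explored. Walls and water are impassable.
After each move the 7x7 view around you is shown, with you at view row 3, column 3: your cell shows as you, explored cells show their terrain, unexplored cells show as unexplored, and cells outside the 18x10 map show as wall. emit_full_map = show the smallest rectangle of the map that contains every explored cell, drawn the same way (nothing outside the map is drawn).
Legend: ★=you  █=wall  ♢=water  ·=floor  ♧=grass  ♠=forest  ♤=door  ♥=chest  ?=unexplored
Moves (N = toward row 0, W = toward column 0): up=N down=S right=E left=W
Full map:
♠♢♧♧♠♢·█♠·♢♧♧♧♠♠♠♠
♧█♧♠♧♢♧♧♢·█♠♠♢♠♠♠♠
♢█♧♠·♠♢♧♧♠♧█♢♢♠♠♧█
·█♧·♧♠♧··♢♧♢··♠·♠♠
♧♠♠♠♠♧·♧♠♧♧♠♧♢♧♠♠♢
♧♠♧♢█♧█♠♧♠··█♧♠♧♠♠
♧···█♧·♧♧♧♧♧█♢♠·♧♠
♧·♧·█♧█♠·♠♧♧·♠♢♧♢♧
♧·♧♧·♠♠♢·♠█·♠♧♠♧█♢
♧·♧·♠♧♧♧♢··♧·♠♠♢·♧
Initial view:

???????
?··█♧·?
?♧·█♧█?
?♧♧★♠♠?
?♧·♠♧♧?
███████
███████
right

???????
··█♧·♧?
♧·█♧█♠?
♧♧·★♠♢?
♧·♠♧♧♧?
███████
███████

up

???????
?♢█♧█♠?
··█♧·♧?
♧·█★█♠?
♧♧·♠♠♢?
♧·♠♧♧♧?
███████

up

???????
?♠♠♧·♧?
?♢█♧█♠?
··█★·♧?
♧·█♧█♠?
♧♧·♠♠♢?
♧·♠♧♧♧?

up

???????
?·♧♠♧·?
?♠♠♧·♧?
?♢█★█♠?
··█♧·♧?
♧·█♧█♠?
♧♧·♠♠♢?

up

???????
?♠·♠♢♧?
?·♧♠♧·?
?♠♠★·♧?
?♢█♧█♠?
··█♧·♧?
♧·█♧█♠?

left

???????
?♧♠·♠♢♧
?♧·♧♠♧·
?♠♠★♧·♧
?♧♢█♧█♠
?··█♧·♧
?♧·█♧█♠

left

???????
?█♧♠·♠♢
?█♧·♧♠♧
?♠♠★♠♧·
?♠♧♢█♧█
?···█♧·
??♧·█♧█

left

█??????
█♢█♧♠·♠
█·█♧·♧♠
█♧♠★♠♠♧
█♧♠♧♢█♧
█♧···█♧
█??♧·█♧

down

█♢█♧♠·♠
█·█♧·♧♠
█♧♠♠♠♠♧
█♧♠★♢█♧
█♧···█♧
█♧·♧·█♧
█??♧♧·♠

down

█·█♧·♧♠
█♧♠♠♠♠♧
█♧♠♧♢█♧
█♧·★·█♧
█♧·♧·█♧
█♧·♧♧·♠
█??♧·♠♧

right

·█♧·♧♠♧
♧♠♠♠♠♧·
♧♠♧♢█♧█
♧··★█♧·
♧·♧·█♧█
♧·♧♧·♠♠
??♧·♠♧♧

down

♧♠♠♠♠♧·
♧♠♧♢█♧█
♧···█♧·
♧·♧★█♧█
♧·♧♧·♠♠
?·♧·♠♧♧
███████

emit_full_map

♢█♧♠·♠♢♧
·█♧·♧♠♧·
♧♠♠♠♠♧·♧
♧♠♧♢█♧█♠
♧···█♧·♧
♧·♧★█♧█♠
♧·♧♧·♠♠♢
?·♧·♠♧♧♧

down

♧♠♧♢█♧█
♧···█♧·
♧·♧·█♧█
♧·♧★·♠♠
?·♧·♠♧♧
███████
███████

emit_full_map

♢█♧♠·♠♢♧
·█♧·♧♠♧·
♧♠♠♠♠♧·♧
♧♠♧♢█♧█♠
♧···█♧·♧
♧·♧·█♧█♠
♧·♧★·♠♠♢
?·♧·♠♧♧♧


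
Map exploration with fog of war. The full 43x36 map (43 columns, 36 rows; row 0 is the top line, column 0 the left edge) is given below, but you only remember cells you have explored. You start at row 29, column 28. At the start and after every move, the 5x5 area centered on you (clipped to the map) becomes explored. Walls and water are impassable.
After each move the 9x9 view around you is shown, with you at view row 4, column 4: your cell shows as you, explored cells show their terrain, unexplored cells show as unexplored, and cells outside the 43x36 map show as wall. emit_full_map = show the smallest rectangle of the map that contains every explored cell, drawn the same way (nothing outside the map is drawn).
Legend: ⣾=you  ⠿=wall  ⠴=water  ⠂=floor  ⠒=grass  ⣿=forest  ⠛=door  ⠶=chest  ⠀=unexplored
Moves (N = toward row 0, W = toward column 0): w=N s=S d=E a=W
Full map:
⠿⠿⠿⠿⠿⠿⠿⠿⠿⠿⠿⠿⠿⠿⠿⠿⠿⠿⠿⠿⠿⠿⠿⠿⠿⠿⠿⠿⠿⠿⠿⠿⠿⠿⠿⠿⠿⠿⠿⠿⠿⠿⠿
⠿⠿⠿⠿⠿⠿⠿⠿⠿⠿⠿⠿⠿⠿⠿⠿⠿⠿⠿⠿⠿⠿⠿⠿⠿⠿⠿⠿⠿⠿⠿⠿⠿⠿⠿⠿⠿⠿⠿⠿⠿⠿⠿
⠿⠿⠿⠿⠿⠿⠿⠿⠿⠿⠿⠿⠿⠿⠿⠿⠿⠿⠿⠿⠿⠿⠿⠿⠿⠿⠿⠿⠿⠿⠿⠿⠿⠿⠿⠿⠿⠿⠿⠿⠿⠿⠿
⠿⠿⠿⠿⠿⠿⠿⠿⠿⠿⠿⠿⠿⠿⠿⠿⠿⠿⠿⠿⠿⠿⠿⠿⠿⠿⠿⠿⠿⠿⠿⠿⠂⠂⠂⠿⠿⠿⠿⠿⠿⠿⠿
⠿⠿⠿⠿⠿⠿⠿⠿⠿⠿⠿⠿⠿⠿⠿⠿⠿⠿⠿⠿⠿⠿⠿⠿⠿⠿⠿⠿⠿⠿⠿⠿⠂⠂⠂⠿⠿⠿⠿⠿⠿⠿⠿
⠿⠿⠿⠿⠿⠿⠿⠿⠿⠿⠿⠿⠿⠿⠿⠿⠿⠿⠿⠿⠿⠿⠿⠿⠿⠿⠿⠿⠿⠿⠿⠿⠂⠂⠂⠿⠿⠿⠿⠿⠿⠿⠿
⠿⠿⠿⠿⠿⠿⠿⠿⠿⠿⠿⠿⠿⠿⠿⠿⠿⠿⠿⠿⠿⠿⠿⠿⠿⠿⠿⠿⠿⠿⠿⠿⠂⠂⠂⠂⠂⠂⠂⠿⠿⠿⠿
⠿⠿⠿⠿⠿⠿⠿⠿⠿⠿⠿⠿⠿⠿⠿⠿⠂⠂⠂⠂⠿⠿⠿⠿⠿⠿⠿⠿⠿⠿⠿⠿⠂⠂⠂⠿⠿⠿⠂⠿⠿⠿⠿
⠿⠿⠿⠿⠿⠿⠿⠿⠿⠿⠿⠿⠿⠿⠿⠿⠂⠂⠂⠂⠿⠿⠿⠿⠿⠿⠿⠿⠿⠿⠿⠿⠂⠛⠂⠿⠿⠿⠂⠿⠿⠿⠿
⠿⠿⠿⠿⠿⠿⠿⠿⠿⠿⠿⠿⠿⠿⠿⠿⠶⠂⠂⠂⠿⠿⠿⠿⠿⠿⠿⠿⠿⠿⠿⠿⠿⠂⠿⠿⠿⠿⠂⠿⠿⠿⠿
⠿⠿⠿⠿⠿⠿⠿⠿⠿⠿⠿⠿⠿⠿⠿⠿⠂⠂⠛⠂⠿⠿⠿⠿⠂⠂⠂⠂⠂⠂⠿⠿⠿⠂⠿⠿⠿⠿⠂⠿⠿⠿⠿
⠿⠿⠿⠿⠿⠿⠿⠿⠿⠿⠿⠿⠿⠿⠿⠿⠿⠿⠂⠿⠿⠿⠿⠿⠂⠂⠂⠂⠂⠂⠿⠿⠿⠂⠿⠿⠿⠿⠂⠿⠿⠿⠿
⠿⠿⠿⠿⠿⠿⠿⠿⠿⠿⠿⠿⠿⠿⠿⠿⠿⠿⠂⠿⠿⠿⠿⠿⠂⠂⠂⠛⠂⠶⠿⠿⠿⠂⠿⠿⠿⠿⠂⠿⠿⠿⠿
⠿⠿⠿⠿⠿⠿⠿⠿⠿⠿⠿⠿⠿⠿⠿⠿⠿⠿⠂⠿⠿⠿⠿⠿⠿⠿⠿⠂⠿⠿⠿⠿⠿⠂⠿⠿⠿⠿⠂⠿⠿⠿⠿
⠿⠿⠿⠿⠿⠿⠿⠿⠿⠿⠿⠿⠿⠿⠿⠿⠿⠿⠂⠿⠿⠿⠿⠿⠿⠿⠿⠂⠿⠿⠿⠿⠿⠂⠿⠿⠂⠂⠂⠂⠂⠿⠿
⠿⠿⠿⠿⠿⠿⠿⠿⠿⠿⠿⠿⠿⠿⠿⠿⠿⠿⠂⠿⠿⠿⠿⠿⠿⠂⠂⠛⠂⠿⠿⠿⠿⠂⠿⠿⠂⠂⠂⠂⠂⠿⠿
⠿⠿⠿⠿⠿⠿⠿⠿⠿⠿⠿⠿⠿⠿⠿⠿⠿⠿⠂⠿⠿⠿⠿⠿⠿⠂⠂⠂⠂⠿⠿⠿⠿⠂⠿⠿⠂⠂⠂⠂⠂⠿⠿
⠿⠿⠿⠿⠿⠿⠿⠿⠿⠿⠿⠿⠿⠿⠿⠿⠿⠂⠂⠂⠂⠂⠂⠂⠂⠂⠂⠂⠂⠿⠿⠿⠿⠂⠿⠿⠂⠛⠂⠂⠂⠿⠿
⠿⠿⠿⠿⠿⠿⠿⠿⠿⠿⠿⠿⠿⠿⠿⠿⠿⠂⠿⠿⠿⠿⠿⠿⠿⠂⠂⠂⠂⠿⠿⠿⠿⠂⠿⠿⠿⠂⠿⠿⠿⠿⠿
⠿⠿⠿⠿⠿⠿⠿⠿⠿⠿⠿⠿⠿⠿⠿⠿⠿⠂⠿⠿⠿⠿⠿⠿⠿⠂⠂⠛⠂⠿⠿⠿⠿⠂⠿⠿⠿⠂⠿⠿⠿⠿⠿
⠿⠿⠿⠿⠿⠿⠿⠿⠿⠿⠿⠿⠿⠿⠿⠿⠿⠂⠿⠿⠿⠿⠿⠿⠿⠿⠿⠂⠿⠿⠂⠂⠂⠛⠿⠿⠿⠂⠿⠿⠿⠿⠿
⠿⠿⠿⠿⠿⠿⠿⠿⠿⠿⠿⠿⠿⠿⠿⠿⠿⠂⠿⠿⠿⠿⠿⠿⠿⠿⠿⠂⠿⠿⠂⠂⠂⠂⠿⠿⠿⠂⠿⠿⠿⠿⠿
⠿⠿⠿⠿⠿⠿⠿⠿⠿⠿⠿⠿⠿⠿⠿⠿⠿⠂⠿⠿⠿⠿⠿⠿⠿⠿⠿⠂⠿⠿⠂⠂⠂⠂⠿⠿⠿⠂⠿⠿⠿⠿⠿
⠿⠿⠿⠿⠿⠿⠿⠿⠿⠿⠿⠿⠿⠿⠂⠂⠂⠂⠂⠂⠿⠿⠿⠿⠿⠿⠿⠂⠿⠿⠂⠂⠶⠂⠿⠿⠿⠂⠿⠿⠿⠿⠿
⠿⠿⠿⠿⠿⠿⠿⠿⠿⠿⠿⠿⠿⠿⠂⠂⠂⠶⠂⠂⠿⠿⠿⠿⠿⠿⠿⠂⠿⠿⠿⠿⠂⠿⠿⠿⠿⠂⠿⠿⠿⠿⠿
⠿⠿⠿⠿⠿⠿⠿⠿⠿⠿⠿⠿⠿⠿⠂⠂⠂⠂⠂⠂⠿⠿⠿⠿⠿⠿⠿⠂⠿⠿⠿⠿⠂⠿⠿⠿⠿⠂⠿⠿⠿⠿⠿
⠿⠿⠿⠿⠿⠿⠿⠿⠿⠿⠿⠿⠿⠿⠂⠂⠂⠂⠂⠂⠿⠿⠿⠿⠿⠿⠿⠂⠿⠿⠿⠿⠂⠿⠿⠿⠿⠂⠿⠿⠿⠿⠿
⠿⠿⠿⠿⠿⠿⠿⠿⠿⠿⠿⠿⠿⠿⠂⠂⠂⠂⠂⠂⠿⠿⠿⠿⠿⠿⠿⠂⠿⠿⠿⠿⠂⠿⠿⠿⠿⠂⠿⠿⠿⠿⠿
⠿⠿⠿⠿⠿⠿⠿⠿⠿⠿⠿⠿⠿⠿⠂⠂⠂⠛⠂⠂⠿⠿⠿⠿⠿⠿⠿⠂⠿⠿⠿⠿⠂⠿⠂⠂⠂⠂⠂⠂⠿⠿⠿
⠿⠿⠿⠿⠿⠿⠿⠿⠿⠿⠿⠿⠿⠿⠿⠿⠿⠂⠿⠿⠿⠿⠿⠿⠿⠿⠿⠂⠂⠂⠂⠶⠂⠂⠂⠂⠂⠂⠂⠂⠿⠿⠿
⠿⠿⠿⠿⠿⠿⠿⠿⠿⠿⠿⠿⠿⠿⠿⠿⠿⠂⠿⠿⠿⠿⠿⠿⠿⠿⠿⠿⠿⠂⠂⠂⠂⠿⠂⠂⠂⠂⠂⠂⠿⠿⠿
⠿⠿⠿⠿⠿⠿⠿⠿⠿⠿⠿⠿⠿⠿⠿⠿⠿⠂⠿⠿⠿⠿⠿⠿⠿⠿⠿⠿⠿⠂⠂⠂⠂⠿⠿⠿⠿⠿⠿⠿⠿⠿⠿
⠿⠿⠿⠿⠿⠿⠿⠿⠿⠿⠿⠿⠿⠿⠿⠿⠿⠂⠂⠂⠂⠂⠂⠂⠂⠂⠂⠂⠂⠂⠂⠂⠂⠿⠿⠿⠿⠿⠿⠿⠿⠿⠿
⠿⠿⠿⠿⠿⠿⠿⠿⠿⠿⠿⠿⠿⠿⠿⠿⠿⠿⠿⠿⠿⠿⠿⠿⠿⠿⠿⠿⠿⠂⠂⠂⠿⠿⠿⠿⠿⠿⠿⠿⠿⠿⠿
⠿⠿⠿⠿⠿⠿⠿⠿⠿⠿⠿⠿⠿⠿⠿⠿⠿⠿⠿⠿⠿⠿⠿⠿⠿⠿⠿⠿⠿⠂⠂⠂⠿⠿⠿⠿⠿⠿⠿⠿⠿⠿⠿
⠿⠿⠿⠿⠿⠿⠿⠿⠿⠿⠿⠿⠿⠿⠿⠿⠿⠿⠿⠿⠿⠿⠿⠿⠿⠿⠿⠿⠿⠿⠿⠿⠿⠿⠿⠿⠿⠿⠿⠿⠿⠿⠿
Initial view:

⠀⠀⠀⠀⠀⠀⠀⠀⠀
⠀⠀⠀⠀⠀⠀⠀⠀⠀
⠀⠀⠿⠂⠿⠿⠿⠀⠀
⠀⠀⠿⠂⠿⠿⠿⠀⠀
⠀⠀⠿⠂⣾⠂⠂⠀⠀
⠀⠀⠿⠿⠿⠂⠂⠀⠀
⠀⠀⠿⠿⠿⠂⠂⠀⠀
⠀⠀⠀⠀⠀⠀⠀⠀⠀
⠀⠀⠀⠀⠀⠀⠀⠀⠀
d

⠀⠀⠀⠀⠀⠀⠀⠀⠀
⠀⠀⠀⠀⠀⠀⠀⠀⠀
⠀⠿⠂⠿⠿⠿⠿⠀⠀
⠀⠿⠂⠿⠿⠿⠿⠀⠀
⠀⠿⠂⠂⣾⠂⠶⠀⠀
⠀⠿⠿⠿⠂⠂⠂⠀⠀
⠀⠿⠿⠿⠂⠂⠂⠀⠀
⠀⠀⠀⠀⠀⠀⠀⠀⠀
⠀⠀⠀⠀⠀⠀⠀⠀⠀

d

⠀⠀⠀⠀⠀⠀⠀⠀⠀
⠀⠀⠀⠀⠀⠀⠀⠀⠀
⠿⠂⠿⠿⠿⠿⠂⠀⠀
⠿⠂⠿⠿⠿⠿⠂⠀⠀
⠿⠂⠂⠂⣾⠶⠂⠀⠀
⠿⠿⠿⠂⠂⠂⠂⠀⠀
⠿⠿⠿⠂⠂⠂⠂⠀⠀
⠀⠀⠀⠀⠀⠀⠀⠀⠀
⠀⠀⠀⠀⠀⠀⠀⠀⠀

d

⠀⠀⠀⠀⠀⠀⠀⠀⠀
⠀⠀⠀⠀⠀⠀⠀⠀⠀
⠂⠿⠿⠿⠿⠂⠿⠀⠀
⠂⠿⠿⠿⠿⠂⠿⠀⠀
⠂⠂⠂⠂⣾⠂⠂⠀⠀
⠿⠿⠂⠂⠂⠂⠿⠀⠀
⠿⠿⠂⠂⠂⠂⠿⠀⠀
⠀⠀⠀⠀⠀⠀⠀⠀⠀
⠀⠀⠀⠀⠀⠀⠀⠀⠀

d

⠀⠀⠀⠀⠀⠀⠀⠀⠀
⠀⠀⠀⠀⠀⠀⠀⠀⠀
⠿⠿⠿⠿⠂⠿⠿⠀⠀
⠿⠿⠿⠿⠂⠿⠂⠀⠀
⠂⠂⠂⠶⣾⠂⠂⠀⠀
⠿⠂⠂⠂⠂⠿⠂⠀⠀
⠿⠂⠂⠂⠂⠿⠿⠀⠀
⠀⠀⠀⠀⠀⠀⠀⠀⠀
⠀⠀⠀⠀⠀⠀⠀⠀⠀

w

⠀⠀⠀⠀⠀⠀⠀⠀⠀
⠀⠀⠀⠀⠀⠀⠀⠀⠀
⠀⠀⠿⠿⠂⠿⠿⠀⠀
⠿⠿⠿⠿⠂⠿⠿⠀⠀
⠿⠿⠿⠿⣾⠿⠂⠀⠀
⠂⠂⠂⠶⠂⠂⠂⠀⠀
⠿⠂⠂⠂⠂⠿⠂⠀⠀
⠿⠂⠂⠂⠂⠿⠿⠀⠀
⠀⠀⠀⠀⠀⠀⠀⠀⠀

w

⠀⠀⠀⠀⠀⠀⠀⠀⠀
⠀⠀⠀⠀⠀⠀⠀⠀⠀
⠀⠀⠿⠿⠂⠿⠿⠀⠀
⠀⠀⠿⠿⠂⠿⠿⠀⠀
⠿⠿⠿⠿⣾⠿⠿⠀⠀
⠿⠿⠿⠿⠂⠿⠂⠀⠀
⠂⠂⠂⠶⠂⠂⠂⠀⠀
⠿⠂⠂⠂⠂⠿⠂⠀⠀
⠿⠂⠂⠂⠂⠿⠿⠀⠀

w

⠀⠀⠀⠀⠀⠀⠀⠀⠀
⠀⠀⠀⠀⠀⠀⠀⠀⠀
⠀⠀⠿⠿⠂⠿⠿⠀⠀
⠀⠀⠿⠿⠂⠿⠿⠀⠀
⠀⠀⠿⠿⣾⠿⠿⠀⠀
⠿⠿⠿⠿⠂⠿⠿⠀⠀
⠿⠿⠿⠿⠂⠿⠂⠀⠀
⠂⠂⠂⠶⠂⠂⠂⠀⠀
⠿⠂⠂⠂⠂⠿⠂⠀⠀

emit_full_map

⠀⠀⠀⠀⠿⠿⠂⠿⠿
⠀⠀⠀⠀⠿⠿⠂⠿⠿
⠀⠀⠀⠀⠿⠿⣾⠿⠿
⠿⠂⠿⠿⠿⠿⠂⠿⠿
⠿⠂⠿⠿⠿⠿⠂⠿⠂
⠿⠂⠂⠂⠂⠶⠂⠂⠂
⠿⠿⠿⠂⠂⠂⠂⠿⠂
⠿⠿⠿⠂⠂⠂⠂⠿⠿

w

⠀⠀⠀⠀⠀⠀⠀⠀⠀
⠀⠀⠀⠀⠀⠀⠀⠀⠀
⠀⠀⠂⠂⠶⠂⠿⠀⠀
⠀⠀⠿⠿⠂⠿⠿⠀⠀
⠀⠀⠿⠿⣾⠿⠿⠀⠀
⠀⠀⠿⠿⠂⠿⠿⠀⠀
⠿⠿⠿⠿⠂⠿⠿⠀⠀
⠿⠿⠿⠿⠂⠿⠂⠀⠀
⠂⠂⠂⠶⠂⠂⠂⠀⠀

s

⠀⠀⠀⠀⠀⠀⠀⠀⠀
⠀⠀⠂⠂⠶⠂⠿⠀⠀
⠀⠀⠿⠿⠂⠿⠿⠀⠀
⠀⠀⠿⠿⠂⠿⠿⠀⠀
⠀⠀⠿⠿⣾⠿⠿⠀⠀
⠿⠿⠿⠿⠂⠿⠿⠀⠀
⠿⠿⠿⠿⠂⠿⠂⠀⠀
⠂⠂⠂⠶⠂⠂⠂⠀⠀
⠿⠂⠂⠂⠂⠿⠂⠀⠀

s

⠀⠀⠂⠂⠶⠂⠿⠀⠀
⠀⠀⠿⠿⠂⠿⠿⠀⠀
⠀⠀⠿⠿⠂⠿⠿⠀⠀
⠀⠀⠿⠿⠂⠿⠿⠀⠀
⠿⠿⠿⠿⣾⠿⠿⠀⠀
⠿⠿⠿⠿⠂⠿⠂⠀⠀
⠂⠂⠂⠶⠂⠂⠂⠀⠀
⠿⠂⠂⠂⠂⠿⠂⠀⠀
⠿⠂⠂⠂⠂⠿⠿⠀⠀

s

⠀⠀⠿⠿⠂⠿⠿⠀⠀
⠀⠀⠿⠿⠂⠿⠿⠀⠀
⠀⠀⠿⠿⠂⠿⠿⠀⠀
⠿⠿⠿⠿⠂⠿⠿⠀⠀
⠿⠿⠿⠿⣾⠿⠂⠀⠀
⠂⠂⠂⠶⠂⠂⠂⠀⠀
⠿⠂⠂⠂⠂⠿⠂⠀⠀
⠿⠂⠂⠂⠂⠿⠿⠀⠀
⠀⠀⠀⠀⠀⠀⠀⠀⠀

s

⠀⠀⠿⠿⠂⠿⠿⠀⠀
⠀⠀⠿⠿⠂⠿⠿⠀⠀
⠿⠿⠿⠿⠂⠿⠿⠀⠀
⠿⠿⠿⠿⠂⠿⠂⠀⠀
⠂⠂⠂⠶⣾⠂⠂⠀⠀
⠿⠂⠂⠂⠂⠿⠂⠀⠀
⠿⠂⠂⠂⠂⠿⠿⠀⠀
⠀⠀⠀⠀⠀⠀⠀⠀⠀
⠀⠀⠀⠀⠀⠀⠀⠀⠀

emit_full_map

⠀⠀⠀⠀⠂⠂⠶⠂⠿
⠀⠀⠀⠀⠿⠿⠂⠿⠿
⠀⠀⠀⠀⠿⠿⠂⠿⠿
⠀⠀⠀⠀⠿⠿⠂⠿⠿
⠿⠂⠿⠿⠿⠿⠂⠿⠿
⠿⠂⠿⠿⠿⠿⠂⠿⠂
⠿⠂⠂⠂⠂⠶⣾⠂⠂
⠿⠿⠿⠂⠂⠂⠂⠿⠂
⠿⠿⠿⠂⠂⠂⠂⠿⠿

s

⠀⠀⠿⠿⠂⠿⠿⠀⠀
⠿⠿⠿⠿⠂⠿⠿⠀⠀
⠿⠿⠿⠿⠂⠿⠂⠀⠀
⠂⠂⠂⠶⠂⠂⠂⠀⠀
⠿⠂⠂⠂⣾⠿⠂⠀⠀
⠿⠂⠂⠂⠂⠿⠿⠀⠀
⠀⠀⠂⠂⠂⠿⠿⠀⠀
⠀⠀⠀⠀⠀⠀⠀⠀⠀
⠀⠀⠀⠀⠀⠀⠀⠀⠀

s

⠿⠿⠿⠿⠂⠿⠿⠀⠀
⠿⠿⠿⠿⠂⠿⠂⠀⠀
⠂⠂⠂⠶⠂⠂⠂⠀⠀
⠿⠂⠂⠂⠂⠿⠂⠀⠀
⠿⠂⠂⠂⣾⠿⠿⠀⠀
⠀⠀⠂⠂⠂⠿⠿⠀⠀
⠀⠀⠂⠂⠿⠿⠿⠀⠀
⠀⠀⠀⠀⠀⠀⠀⠀⠀
⠀⠀⠀⠀⠀⠀⠀⠀⠀

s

⠿⠿⠿⠿⠂⠿⠂⠀⠀
⠂⠂⠂⠶⠂⠂⠂⠀⠀
⠿⠂⠂⠂⠂⠿⠂⠀⠀
⠿⠂⠂⠂⠂⠿⠿⠀⠀
⠀⠀⠂⠂⣾⠿⠿⠀⠀
⠀⠀⠂⠂⠿⠿⠿⠀⠀
⠀⠀⠂⠂⠿⠿⠿⠀⠀
⠀⠀⠀⠀⠀⠀⠀⠀⠀
⠿⠿⠿⠿⠿⠿⠿⠿⠿

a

⠂⠿⠿⠿⠿⠂⠿⠂⠀
⠂⠂⠂⠂⠶⠂⠂⠂⠀
⠿⠿⠂⠂⠂⠂⠿⠂⠀
⠿⠿⠂⠂⠂⠂⠿⠿⠀
⠀⠀⠂⠂⣾⠂⠿⠿⠀
⠀⠀⠂⠂⠂⠿⠿⠿⠀
⠀⠀⠂⠂⠂⠿⠿⠿⠀
⠀⠀⠀⠀⠀⠀⠀⠀⠀
⠿⠿⠿⠿⠿⠿⠿⠿⠿

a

⠿⠂⠿⠿⠿⠿⠂⠿⠂
⠿⠂⠂⠂⠂⠶⠂⠂⠂
⠿⠿⠿⠂⠂⠂⠂⠿⠂
⠿⠿⠿⠂⠂⠂⠂⠿⠿
⠀⠀⠂⠂⣾⠂⠂⠿⠿
⠀⠀⠿⠂⠂⠂⠿⠿⠿
⠀⠀⠿⠂⠂⠂⠿⠿⠿
⠀⠀⠀⠀⠀⠀⠀⠀⠀
⠿⠿⠿⠿⠿⠿⠿⠿⠿

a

⠀⠿⠂⠿⠿⠿⠿⠂⠿
⠀⠿⠂⠂⠂⠂⠶⠂⠂
⠀⠿⠿⠿⠂⠂⠂⠂⠿
⠀⠿⠿⠿⠂⠂⠂⠂⠿
⠀⠀⠂⠂⣾⠂⠂⠂⠿
⠀⠀⠿⠿⠂⠂⠂⠿⠿
⠀⠀⠿⠿⠂⠂⠂⠿⠿
⠀⠀⠀⠀⠀⠀⠀⠀⠀
⠿⠿⠿⠿⠿⠿⠿⠿⠿

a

⠀⠀⠿⠂⠿⠿⠿⠿⠂
⠀⠀⠿⠂⠂⠂⠂⠶⠂
⠀⠀⠿⠿⠿⠂⠂⠂⠂
⠀⠀⠿⠿⠿⠂⠂⠂⠂
⠀⠀⠂⠂⣾⠂⠂⠂⠂
⠀⠀⠿⠿⠿⠂⠂⠂⠿
⠀⠀⠿⠿⠿⠂⠂⠂⠿
⠀⠀⠀⠀⠀⠀⠀⠀⠀
⠿⠿⠿⠿⠿⠿⠿⠿⠿

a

⠀⠀⠀⠿⠂⠿⠿⠿⠿
⠀⠀⠀⠿⠂⠂⠂⠂⠶
⠀⠀⠿⠿⠿⠿⠂⠂⠂
⠀⠀⠿⠿⠿⠿⠂⠂⠂
⠀⠀⠂⠂⣾⠂⠂⠂⠂
⠀⠀⠿⠿⠿⠿⠂⠂⠂
⠀⠀⠿⠿⠿⠿⠂⠂⠂
⠀⠀⠀⠀⠀⠀⠀⠀⠀
⠿⠿⠿⠿⠿⠿⠿⠿⠿

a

⠀⠀⠀⠀⠿⠂⠿⠿⠿
⠀⠀⠀⠀⠿⠂⠂⠂⠂
⠀⠀⠿⠿⠿⠿⠿⠂⠂
⠀⠀⠿⠿⠿⠿⠿⠂⠂
⠀⠀⠂⠂⣾⠂⠂⠂⠂
⠀⠀⠿⠿⠿⠿⠿⠂⠂
⠀⠀⠿⠿⠿⠿⠿⠂⠂
⠀⠀⠀⠀⠀⠀⠀⠀⠀
⠿⠿⠿⠿⠿⠿⠿⠿⠿

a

⠀⠀⠀⠀⠀⠿⠂⠿⠿
⠀⠀⠀⠀⠀⠿⠂⠂⠂
⠀⠀⠿⠿⠿⠿⠿⠿⠂
⠀⠀⠿⠿⠿⠿⠿⠿⠂
⠀⠀⠂⠂⣾⠂⠂⠂⠂
⠀⠀⠿⠿⠿⠿⠿⠿⠂
⠀⠀⠿⠿⠿⠿⠿⠿⠂
⠀⠀⠀⠀⠀⠀⠀⠀⠀
⠿⠿⠿⠿⠿⠿⠿⠿⠿

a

⠀⠀⠀⠀⠀⠀⠿⠂⠿
⠀⠀⠀⠀⠀⠀⠿⠂⠂
⠀⠀⠿⠿⠿⠿⠿⠿⠿
⠀⠀⠿⠿⠿⠿⠿⠿⠿
⠀⠀⠂⠂⣾⠂⠂⠂⠂
⠀⠀⠿⠿⠿⠿⠿⠿⠿
⠀⠀⠿⠿⠿⠿⠿⠿⠿
⠀⠀⠀⠀⠀⠀⠀⠀⠀
⠿⠿⠿⠿⠿⠿⠿⠿⠿

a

⠀⠀⠀⠀⠀⠀⠀⠿⠂
⠀⠀⠀⠀⠀⠀⠀⠿⠂
⠀⠀⠿⠿⠿⠿⠿⠿⠿
⠀⠀⠿⠿⠿⠿⠿⠿⠿
⠀⠀⠂⠂⣾⠂⠂⠂⠂
⠀⠀⠿⠿⠿⠿⠿⠿⠿
⠀⠀⠿⠿⠿⠿⠿⠿⠿
⠀⠀⠀⠀⠀⠀⠀⠀⠀
⠿⠿⠿⠿⠿⠿⠿⠿⠿

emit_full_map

⠀⠀⠀⠀⠀⠀⠀⠀⠀⠂⠂⠶⠂⠿
⠀⠀⠀⠀⠀⠀⠀⠀⠀⠿⠿⠂⠿⠿
⠀⠀⠀⠀⠀⠀⠀⠀⠀⠿⠿⠂⠿⠿
⠀⠀⠀⠀⠀⠀⠀⠀⠀⠿⠿⠂⠿⠿
⠀⠀⠀⠀⠀⠿⠂⠿⠿⠿⠿⠂⠿⠿
⠀⠀⠀⠀⠀⠿⠂⠿⠿⠿⠿⠂⠿⠂
⠀⠀⠀⠀⠀⠿⠂⠂⠂⠂⠶⠂⠂⠂
⠿⠿⠿⠿⠿⠿⠿⠿⠂⠂⠂⠂⠿⠂
⠿⠿⠿⠿⠿⠿⠿⠿⠂⠂⠂⠂⠿⠿
⠂⠂⣾⠂⠂⠂⠂⠂⠂⠂⠂⠂⠿⠿
⠿⠿⠿⠿⠿⠿⠿⠿⠂⠂⠂⠿⠿⠿
⠿⠿⠿⠿⠿⠿⠿⠿⠂⠂⠂⠿⠿⠿

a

⠀⠀⠀⠀⠀⠀⠀⠀⠿
⠀⠀⠀⠀⠀⠀⠀⠀⠿
⠀⠀⠿⠿⠿⠿⠿⠿⠿
⠀⠀⠿⠿⠿⠿⠿⠿⠿
⠀⠀⠂⠂⣾⠂⠂⠂⠂
⠀⠀⠿⠿⠿⠿⠿⠿⠿
⠀⠀⠿⠿⠿⠿⠿⠿⠿
⠀⠀⠀⠀⠀⠀⠀⠀⠀
⠿⠿⠿⠿⠿⠿⠿⠿⠿

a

⠀⠀⠀⠀⠀⠀⠀⠀⠀
⠀⠀⠀⠀⠀⠀⠀⠀⠀
⠀⠀⠿⠿⠿⠿⠿⠿⠿
⠀⠀⠿⠿⠿⠿⠿⠿⠿
⠀⠀⠂⠂⣾⠂⠂⠂⠂
⠀⠀⠿⠿⠿⠿⠿⠿⠿
⠀⠀⠿⠿⠿⠿⠿⠿⠿
⠀⠀⠀⠀⠀⠀⠀⠀⠀
⠿⠿⠿⠿⠿⠿⠿⠿⠿

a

⠀⠀⠀⠀⠀⠀⠀⠀⠀
⠀⠀⠀⠀⠀⠀⠀⠀⠀
⠀⠀⠿⠿⠿⠿⠿⠿⠿
⠀⠀⠿⠿⠿⠿⠿⠿⠿
⠀⠀⠂⠂⣾⠂⠂⠂⠂
⠀⠀⠿⠿⠿⠿⠿⠿⠿
⠀⠀⠿⠿⠿⠿⠿⠿⠿
⠀⠀⠀⠀⠀⠀⠀⠀⠀
⠿⠿⠿⠿⠿⠿⠿⠿⠿

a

⠀⠀⠀⠀⠀⠀⠀⠀⠀
⠀⠀⠀⠀⠀⠀⠀⠀⠀
⠀⠀⠂⠿⠿⠿⠿⠿⠿
⠀⠀⠂⠿⠿⠿⠿⠿⠿
⠀⠀⠂⠂⣾⠂⠂⠂⠂
⠀⠀⠿⠿⠿⠿⠿⠿⠿
⠀⠀⠿⠿⠿⠿⠿⠿⠿
⠀⠀⠀⠀⠀⠀⠀⠀⠀
⠿⠿⠿⠿⠿⠿⠿⠿⠿

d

⠀⠀⠀⠀⠀⠀⠀⠀⠀
⠀⠀⠀⠀⠀⠀⠀⠀⠀
⠀⠂⠿⠿⠿⠿⠿⠿⠿
⠀⠂⠿⠿⠿⠿⠿⠿⠿
⠀⠂⠂⠂⣾⠂⠂⠂⠂
⠀⠿⠿⠿⠿⠿⠿⠿⠿
⠀⠿⠿⠿⠿⠿⠿⠿⠿
⠀⠀⠀⠀⠀⠀⠀⠀⠀
⠿⠿⠿⠿⠿⠿⠿⠿⠿

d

⠀⠀⠀⠀⠀⠀⠀⠀⠀
⠀⠀⠀⠀⠀⠀⠀⠀⠀
⠂⠿⠿⠿⠿⠿⠿⠿⠿
⠂⠿⠿⠿⠿⠿⠿⠿⠿
⠂⠂⠂⠂⣾⠂⠂⠂⠂
⠿⠿⠿⠿⠿⠿⠿⠿⠿
⠿⠿⠿⠿⠿⠿⠿⠿⠿
⠀⠀⠀⠀⠀⠀⠀⠀⠀
⠿⠿⠿⠿⠿⠿⠿⠿⠿

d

⠀⠀⠀⠀⠀⠀⠀⠀⠿
⠀⠀⠀⠀⠀⠀⠀⠀⠿
⠿⠿⠿⠿⠿⠿⠿⠿⠿
⠿⠿⠿⠿⠿⠿⠿⠿⠿
⠂⠂⠂⠂⣾⠂⠂⠂⠂
⠿⠿⠿⠿⠿⠿⠿⠿⠿
⠿⠿⠿⠿⠿⠿⠿⠿⠿
⠀⠀⠀⠀⠀⠀⠀⠀⠀
⠿⠿⠿⠿⠿⠿⠿⠿⠿

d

⠀⠀⠀⠀⠀⠀⠀⠿⠂
⠀⠀⠀⠀⠀⠀⠀⠿⠂
⠿⠿⠿⠿⠿⠿⠿⠿⠿
⠿⠿⠿⠿⠿⠿⠿⠿⠿
⠂⠂⠂⠂⣾⠂⠂⠂⠂
⠿⠿⠿⠿⠿⠿⠿⠿⠿
⠿⠿⠿⠿⠿⠿⠿⠿⠿
⠀⠀⠀⠀⠀⠀⠀⠀⠀
⠿⠿⠿⠿⠿⠿⠿⠿⠿

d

⠀⠀⠀⠀⠀⠀⠿⠂⠿
⠀⠀⠀⠀⠀⠀⠿⠂⠂
⠿⠿⠿⠿⠿⠿⠿⠿⠿
⠿⠿⠿⠿⠿⠿⠿⠿⠿
⠂⠂⠂⠂⣾⠂⠂⠂⠂
⠿⠿⠿⠿⠿⠿⠿⠿⠿
⠿⠿⠿⠿⠿⠿⠿⠿⠿
⠀⠀⠀⠀⠀⠀⠀⠀⠀
⠿⠿⠿⠿⠿⠿⠿⠿⠿

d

⠀⠀⠀⠀⠀⠿⠂⠿⠿
⠀⠀⠀⠀⠀⠿⠂⠂⠂
⠿⠿⠿⠿⠿⠿⠿⠿⠂
⠿⠿⠿⠿⠿⠿⠿⠿⠂
⠂⠂⠂⠂⣾⠂⠂⠂⠂
⠿⠿⠿⠿⠿⠿⠿⠿⠂
⠿⠿⠿⠿⠿⠿⠿⠿⠂
⠀⠀⠀⠀⠀⠀⠀⠀⠀
⠿⠿⠿⠿⠿⠿⠿⠿⠿

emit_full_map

⠀⠀⠀⠀⠀⠀⠀⠀⠀⠀⠀⠀⠀⠂⠂⠶⠂⠿
⠀⠀⠀⠀⠀⠀⠀⠀⠀⠀⠀⠀⠀⠿⠿⠂⠿⠿
⠀⠀⠀⠀⠀⠀⠀⠀⠀⠀⠀⠀⠀⠿⠿⠂⠿⠿
⠀⠀⠀⠀⠀⠀⠀⠀⠀⠀⠀⠀⠀⠿⠿⠂⠿⠿
⠀⠀⠀⠀⠀⠀⠀⠀⠀⠿⠂⠿⠿⠿⠿⠂⠿⠿
⠀⠀⠀⠀⠀⠀⠀⠀⠀⠿⠂⠿⠿⠿⠿⠂⠿⠂
⠀⠀⠀⠀⠀⠀⠀⠀⠀⠿⠂⠂⠂⠂⠶⠂⠂⠂
⠂⠿⠿⠿⠿⠿⠿⠿⠿⠿⠿⠿⠂⠂⠂⠂⠿⠂
⠂⠿⠿⠿⠿⠿⠿⠿⠿⠿⠿⠿⠂⠂⠂⠂⠿⠿
⠂⠂⠂⠂⠂⠂⠂⠂⣾⠂⠂⠂⠂⠂⠂⠂⠿⠿
⠿⠿⠿⠿⠿⠿⠿⠿⠿⠿⠿⠿⠂⠂⠂⠿⠿⠿
⠿⠿⠿⠿⠿⠿⠿⠿⠿⠿⠿⠿⠂⠂⠂⠿⠿⠿


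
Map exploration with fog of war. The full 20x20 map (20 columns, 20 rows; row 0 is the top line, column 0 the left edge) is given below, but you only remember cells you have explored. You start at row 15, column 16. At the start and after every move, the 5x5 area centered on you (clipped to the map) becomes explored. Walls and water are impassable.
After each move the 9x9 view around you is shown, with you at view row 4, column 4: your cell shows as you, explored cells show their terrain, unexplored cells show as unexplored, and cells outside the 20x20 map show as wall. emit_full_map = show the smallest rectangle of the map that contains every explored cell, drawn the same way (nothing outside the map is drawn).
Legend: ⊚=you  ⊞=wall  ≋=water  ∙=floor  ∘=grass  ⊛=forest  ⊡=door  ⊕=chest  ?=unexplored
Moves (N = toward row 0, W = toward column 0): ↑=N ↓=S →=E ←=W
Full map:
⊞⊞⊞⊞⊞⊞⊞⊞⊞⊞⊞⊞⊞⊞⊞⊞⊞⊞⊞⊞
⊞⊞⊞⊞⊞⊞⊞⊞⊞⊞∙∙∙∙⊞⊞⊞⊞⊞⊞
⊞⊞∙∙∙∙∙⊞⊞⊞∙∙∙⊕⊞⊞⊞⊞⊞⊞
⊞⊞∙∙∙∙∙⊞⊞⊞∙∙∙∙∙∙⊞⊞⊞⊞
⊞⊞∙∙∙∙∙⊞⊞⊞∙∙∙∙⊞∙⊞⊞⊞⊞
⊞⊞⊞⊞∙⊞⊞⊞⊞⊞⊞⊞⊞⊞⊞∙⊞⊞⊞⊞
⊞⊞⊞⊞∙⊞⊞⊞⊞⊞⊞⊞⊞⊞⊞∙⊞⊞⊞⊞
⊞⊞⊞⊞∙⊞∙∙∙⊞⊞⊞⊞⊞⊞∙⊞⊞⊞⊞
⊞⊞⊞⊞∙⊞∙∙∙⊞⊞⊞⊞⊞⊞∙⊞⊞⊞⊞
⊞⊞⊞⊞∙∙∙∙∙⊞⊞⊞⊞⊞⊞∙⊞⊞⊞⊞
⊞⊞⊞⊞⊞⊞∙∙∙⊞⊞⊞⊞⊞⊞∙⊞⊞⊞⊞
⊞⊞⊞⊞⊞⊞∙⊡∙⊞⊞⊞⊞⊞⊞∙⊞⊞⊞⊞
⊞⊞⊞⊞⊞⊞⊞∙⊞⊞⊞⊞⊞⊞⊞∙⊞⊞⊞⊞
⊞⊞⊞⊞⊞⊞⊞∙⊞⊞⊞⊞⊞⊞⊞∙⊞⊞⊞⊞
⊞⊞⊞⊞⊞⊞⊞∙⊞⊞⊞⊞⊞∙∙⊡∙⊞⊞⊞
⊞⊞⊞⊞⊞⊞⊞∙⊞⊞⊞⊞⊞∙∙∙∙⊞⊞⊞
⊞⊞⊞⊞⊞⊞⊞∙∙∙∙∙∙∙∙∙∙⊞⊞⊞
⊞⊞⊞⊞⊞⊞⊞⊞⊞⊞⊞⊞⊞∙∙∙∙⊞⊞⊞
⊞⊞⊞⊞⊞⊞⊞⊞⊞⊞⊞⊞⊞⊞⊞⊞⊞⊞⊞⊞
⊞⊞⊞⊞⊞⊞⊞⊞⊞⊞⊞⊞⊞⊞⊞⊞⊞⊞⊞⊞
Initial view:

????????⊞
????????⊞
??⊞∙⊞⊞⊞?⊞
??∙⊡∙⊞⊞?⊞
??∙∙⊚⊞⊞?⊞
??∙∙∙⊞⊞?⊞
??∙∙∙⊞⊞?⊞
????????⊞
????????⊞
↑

????????⊞
????????⊞
??⊞∙⊞⊞⊞?⊞
??⊞∙⊞⊞⊞?⊞
??∙⊡⊚⊞⊞?⊞
??∙∙∙⊞⊞?⊞
??∙∙∙⊞⊞?⊞
??∙∙∙⊞⊞?⊞
????????⊞

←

?????????
?????????
??⊞⊞∙⊞⊞⊞?
??⊞⊞∙⊞⊞⊞?
??∙∙⊚∙⊞⊞?
??∙∙∙∙⊞⊞?
??∙∙∙∙⊞⊞?
???∙∙∙⊞⊞?
?????????

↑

?????????
?????????
??⊞⊞∙⊞⊞??
??⊞⊞∙⊞⊞⊞?
??⊞⊞⊚⊞⊞⊞?
??∙∙⊡∙⊞⊞?
??∙∙∙∙⊞⊞?
??∙∙∙∙⊞⊞?
???∙∙∙⊞⊞?

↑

?????????
?????????
??⊞⊞∙⊞⊞??
??⊞⊞∙⊞⊞??
??⊞⊞⊚⊞⊞⊞?
??⊞⊞∙⊞⊞⊞?
??∙∙⊡∙⊞⊞?
??∙∙∙∙⊞⊞?
??∙∙∙∙⊞⊞?

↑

?????????
?????????
??⊞⊞∙⊞⊞??
??⊞⊞∙⊞⊞??
??⊞⊞⊚⊞⊞??
??⊞⊞∙⊞⊞⊞?
??⊞⊞∙⊞⊞⊞?
??∙∙⊡∙⊞⊞?
??∙∙∙∙⊞⊞?

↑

?????????
?????????
??⊞⊞∙⊞⊞??
??⊞⊞∙⊞⊞??
??⊞⊞⊚⊞⊞??
??⊞⊞∙⊞⊞??
??⊞⊞∙⊞⊞⊞?
??⊞⊞∙⊞⊞⊞?
??∙∙⊡∙⊞⊞?

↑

?????????
?????????
??⊞⊞∙⊞⊞??
??⊞⊞∙⊞⊞??
??⊞⊞⊚⊞⊞??
??⊞⊞∙⊞⊞??
??⊞⊞∙⊞⊞??
??⊞⊞∙⊞⊞⊞?
??⊞⊞∙⊞⊞⊞?

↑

?????????
?????????
??⊞⊞∙⊞⊞??
??⊞⊞∙⊞⊞??
??⊞⊞⊚⊞⊞??
??⊞⊞∙⊞⊞??
??⊞⊞∙⊞⊞??
??⊞⊞∙⊞⊞??
??⊞⊞∙⊞⊞⊞?

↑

?????????
?????????
??⊞⊞∙⊞⊞??
??⊞⊞∙⊞⊞??
??⊞⊞⊚⊞⊞??
??⊞⊞∙⊞⊞??
??⊞⊞∙⊞⊞??
??⊞⊞∙⊞⊞??
??⊞⊞∙⊞⊞??

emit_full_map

⊞⊞∙⊞⊞?
⊞⊞∙⊞⊞?
⊞⊞⊚⊞⊞?
⊞⊞∙⊞⊞?
⊞⊞∙⊞⊞?
⊞⊞∙⊞⊞?
⊞⊞∙⊞⊞?
⊞⊞∙⊞⊞⊞
⊞⊞∙⊞⊞⊞
∙∙⊡∙⊞⊞
∙∙∙∙⊞⊞
∙∙∙∙⊞⊞
?∙∙∙⊞⊞

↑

?????????
?????????
??∙⊞∙⊞⊞??
??⊞⊞∙⊞⊞??
??⊞⊞⊚⊞⊞??
??⊞⊞∙⊞⊞??
??⊞⊞∙⊞⊞??
??⊞⊞∙⊞⊞??
??⊞⊞∙⊞⊞??

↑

?????????
?????????
??∙∙∙⊞⊞??
??∙⊞∙⊞⊞??
??⊞⊞⊚⊞⊞??
??⊞⊞∙⊞⊞??
??⊞⊞∙⊞⊞??
??⊞⊞∙⊞⊞??
??⊞⊞∙⊞⊞??

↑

?????????
?????????
??⊕⊞⊞⊞⊞??
??∙∙∙⊞⊞??
??∙⊞⊚⊞⊞??
??⊞⊞∙⊞⊞??
??⊞⊞∙⊞⊞??
??⊞⊞∙⊞⊞??
??⊞⊞∙⊞⊞??

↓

?????????
??⊕⊞⊞⊞⊞??
??∙∙∙⊞⊞??
??∙⊞∙⊞⊞??
??⊞⊞⊚⊞⊞??
??⊞⊞∙⊞⊞??
??⊞⊞∙⊞⊞??
??⊞⊞∙⊞⊞??
??⊞⊞∙⊞⊞??

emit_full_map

⊕⊞⊞⊞⊞?
∙∙∙⊞⊞?
∙⊞∙⊞⊞?
⊞⊞⊚⊞⊞?
⊞⊞∙⊞⊞?
⊞⊞∙⊞⊞?
⊞⊞∙⊞⊞?
⊞⊞∙⊞⊞?
⊞⊞∙⊞⊞?
⊞⊞∙⊞⊞?
⊞⊞∙⊞⊞⊞
⊞⊞∙⊞⊞⊞
∙∙⊡∙⊞⊞
∙∙∙∙⊞⊞
∙∙∙∙⊞⊞
?∙∙∙⊞⊞

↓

??⊕⊞⊞⊞⊞??
??∙∙∙⊞⊞??
??∙⊞∙⊞⊞??
??⊞⊞∙⊞⊞??
??⊞⊞⊚⊞⊞??
??⊞⊞∙⊞⊞??
??⊞⊞∙⊞⊞??
??⊞⊞∙⊞⊞??
??⊞⊞∙⊞⊞??

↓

??∙∙∙⊞⊞??
??∙⊞∙⊞⊞??
??⊞⊞∙⊞⊞??
??⊞⊞∙⊞⊞??
??⊞⊞⊚⊞⊞??
??⊞⊞∙⊞⊞??
??⊞⊞∙⊞⊞??
??⊞⊞∙⊞⊞??
??⊞⊞∙⊞⊞??

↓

??∙⊞∙⊞⊞??
??⊞⊞∙⊞⊞??
??⊞⊞∙⊞⊞??
??⊞⊞∙⊞⊞??
??⊞⊞⊚⊞⊞??
??⊞⊞∙⊞⊞??
??⊞⊞∙⊞⊞??
??⊞⊞∙⊞⊞??
??⊞⊞∙⊞⊞⊞?

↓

??⊞⊞∙⊞⊞??
??⊞⊞∙⊞⊞??
??⊞⊞∙⊞⊞??
??⊞⊞∙⊞⊞??
??⊞⊞⊚⊞⊞??
??⊞⊞∙⊞⊞??
??⊞⊞∙⊞⊞??
??⊞⊞∙⊞⊞⊞?
??⊞⊞∙⊞⊞⊞?

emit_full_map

⊕⊞⊞⊞⊞?
∙∙∙⊞⊞?
∙⊞∙⊞⊞?
⊞⊞∙⊞⊞?
⊞⊞∙⊞⊞?
⊞⊞∙⊞⊞?
⊞⊞∙⊞⊞?
⊞⊞⊚⊞⊞?
⊞⊞∙⊞⊞?
⊞⊞∙⊞⊞?
⊞⊞∙⊞⊞⊞
⊞⊞∙⊞⊞⊞
∙∙⊡∙⊞⊞
∙∙∙∙⊞⊞
∙∙∙∙⊞⊞
?∙∙∙⊞⊞

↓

??⊞⊞∙⊞⊞??
??⊞⊞∙⊞⊞??
??⊞⊞∙⊞⊞??
??⊞⊞∙⊞⊞??
??⊞⊞⊚⊞⊞??
??⊞⊞∙⊞⊞??
??⊞⊞∙⊞⊞⊞?
??⊞⊞∙⊞⊞⊞?
??∙∙⊡∙⊞⊞?

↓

??⊞⊞∙⊞⊞??
??⊞⊞∙⊞⊞??
??⊞⊞∙⊞⊞??
??⊞⊞∙⊞⊞??
??⊞⊞⊚⊞⊞??
??⊞⊞∙⊞⊞⊞?
??⊞⊞∙⊞⊞⊞?
??∙∙⊡∙⊞⊞?
??∙∙∙∙⊞⊞?

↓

??⊞⊞∙⊞⊞??
??⊞⊞∙⊞⊞??
??⊞⊞∙⊞⊞??
??⊞⊞∙⊞⊞??
??⊞⊞⊚⊞⊞⊞?
??⊞⊞∙⊞⊞⊞?
??∙∙⊡∙⊞⊞?
??∙∙∙∙⊞⊞?
??∙∙∙∙⊞⊞?

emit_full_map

⊕⊞⊞⊞⊞?
∙∙∙⊞⊞?
∙⊞∙⊞⊞?
⊞⊞∙⊞⊞?
⊞⊞∙⊞⊞?
⊞⊞∙⊞⊞?
⊞⊞∙⊞⊞?
⊞⊞∙⊞⊞?
⊞⊞∙⊞⊞?
⊞⊞∙⊞⊞?
⊞⊞⊚⊞⊞⊞
⊞⊞∙⊞⊞⊞
∙∙⊡∙⊞⊞
∙∙∙∙⊞⊞
∙∙∙∙⊞⊞
?∙∙∙⊞⊞


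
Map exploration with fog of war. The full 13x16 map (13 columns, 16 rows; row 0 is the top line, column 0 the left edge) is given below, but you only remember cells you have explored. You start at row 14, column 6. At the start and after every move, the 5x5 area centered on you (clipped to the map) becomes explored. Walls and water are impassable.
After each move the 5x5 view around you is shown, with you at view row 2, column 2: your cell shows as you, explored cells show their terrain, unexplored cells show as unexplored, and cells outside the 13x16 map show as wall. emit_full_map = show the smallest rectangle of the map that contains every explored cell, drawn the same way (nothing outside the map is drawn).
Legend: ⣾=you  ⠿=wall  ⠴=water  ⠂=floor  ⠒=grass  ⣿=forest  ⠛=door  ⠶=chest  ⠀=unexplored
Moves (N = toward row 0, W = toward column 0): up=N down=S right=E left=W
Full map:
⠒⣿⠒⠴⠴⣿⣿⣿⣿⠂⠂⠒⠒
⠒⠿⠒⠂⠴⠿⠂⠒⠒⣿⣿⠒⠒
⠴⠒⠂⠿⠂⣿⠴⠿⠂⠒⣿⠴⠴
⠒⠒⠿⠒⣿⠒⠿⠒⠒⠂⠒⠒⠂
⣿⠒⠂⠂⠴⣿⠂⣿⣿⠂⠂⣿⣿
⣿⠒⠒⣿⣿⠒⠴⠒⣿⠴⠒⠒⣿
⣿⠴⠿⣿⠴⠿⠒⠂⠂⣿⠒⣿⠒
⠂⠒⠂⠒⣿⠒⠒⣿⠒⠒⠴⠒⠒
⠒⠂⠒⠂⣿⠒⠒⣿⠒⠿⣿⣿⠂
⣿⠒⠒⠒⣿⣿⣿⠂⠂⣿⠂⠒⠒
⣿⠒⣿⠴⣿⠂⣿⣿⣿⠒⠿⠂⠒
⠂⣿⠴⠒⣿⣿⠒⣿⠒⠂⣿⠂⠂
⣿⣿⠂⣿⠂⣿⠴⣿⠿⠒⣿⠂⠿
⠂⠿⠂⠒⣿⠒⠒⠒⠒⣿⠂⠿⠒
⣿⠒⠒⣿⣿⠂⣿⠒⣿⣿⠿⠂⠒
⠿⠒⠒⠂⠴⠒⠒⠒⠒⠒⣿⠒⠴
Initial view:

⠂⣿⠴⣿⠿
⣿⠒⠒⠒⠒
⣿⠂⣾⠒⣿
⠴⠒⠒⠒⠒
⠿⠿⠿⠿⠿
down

⣿⠒⠒⠒⠒
⣿⠂⣿⠒⣿
⠴⠒⣾⠒⠒
⠿⠿⠿⠿⠿
⠿⠿⠿⠿⠿

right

⠒⠒⠒⠒⣿
⠂⣿⠒⣿⣿
⠒⠒⣾⠒⠒
⠿⠿⠿⠿⠿
⠿⠿⠿⠿⠿

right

⠒⠒⠒⣿⠂
⣿⠒⣿⣿⠿
⠒⠒⣾⠒⣿
⠿⠿⠿⠿⠿
⠿⠿⠿⠿⠿

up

⠴⣿⠿⠒⣿
⠒⠒⠒⣿⠂
⣿⠒⣾⣿⠿
⠒⠒⠒⠒⣿
⠿⠿⠿⠿⠿

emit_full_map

⠂⣿⠴⣿⠿⠒⣿
⣿⠒⠒⠒⠒⣿⠂
⣿⠂⣿⠒⣾⣿⠿
⠴⠒⠒⠒⠒⠒⣿

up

⠒⣿⠒⠂⣿
⠴⣿⠿⠒⣿
⠒⠒⣾⣿⠂
⣿⠒⣿⣿⠿
⠒⠒⠒⠒⣿

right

⣿⠒⠂⣿⠂
⣿⠿⠒⣿⠂
⠒⠒⣾⠂⠿
⠒⣿⣿⠿⠂
⠒⠒⠒⣿⠒

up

⣿⣿⠒⠿⠂
⣿⠒⠂⣿⠂
⣿⠿⣾⣿⠂
⠒⠒⣿⠂⠿
⠒⣿⣿⠿⠂

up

⠂⠂⣿⠂⠒
⣿⣿⠒⠿⠂
⣿⠒⣾⣿⠂
⣿⠿⠒⣿⠂
⠒⠒⣿⠂⠿

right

⠂⣿⠂⠒⠒
⣿⠒⠿⠂⠒
⠒⠂⣾⠂⠂
⠿⠒⣿⠂⠿
⠒⣿⠂⠿⠒

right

⣿⠂⠒⠒⠿
⠒⠿⠂⠒⠿
⠂⣿⣾⠂⠿
⠒⣿⠂⠿⠿
⣿⠂⠿⠒⠿

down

⠒⠿⠂⠒⠿
⠂⣿⠂⠂⠿
⠒⣿⣾⠿⠿
⣿⠂⠿⠒⠿
⣿⠿⠂⠒⠿

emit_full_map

⠀⠀⠀⠂⠂⣿⠂⠒⠒
⠀⠀⠀⣿⣿⠒⠿⠂⠒
⠀⠀⠒⣿⠒⠂⣿⠂⠂
⠂⣿⠴⣿⠿⠒⣿⣾⠿
⣿⠒⠒⠒⠒⣿⠂⠿⠒
⣿⠂⣿⠒⣿⣿⠿⠂⠒
⠴⠒⠒⠒⠒⠒⣿⠒⠀

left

⣿⠒⠿⠂⠒
⠒⠂⣿⠂⠂
⠿⠒⣾⠂⠿
⠒⣿⠂⠿⠒
⣿⣿⠿⠂⠒

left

⣿⣿⠒⠿⠂
⣿⠒⠂⣿⠂
⣿⠿⣾⣿⠂
⠒⠒⣿⠂⠿
⠒⣿⣿⠿⠂

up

⠂⠂⣿⠂⠒
⣿⣿⠒⠿⠂
⣿⠒⣾⣿⠂
⣿⠿⠒⣿⠂
⠒⠒⣿⠂⠿

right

⠂⣿⠂⠒⠒
⣿⠒⠿⠂⠒
⠒⠂⣾⠂⠂
⠿⠒⣿⠂⠿
⠒⣿⠂⠿⠒

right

⣿⠂⠒⠒⠿
⠒⠿⠂⠒⠿
⠂⣿⣾⠂⠿
⠒⣿⠂⠿⠿
⣿⠂⠿⠒⠿

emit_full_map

⠀⠀⠀⠂⠂⣿⠂⠒⠒
⠀⠀⠀⣿⣿⠒⠿⠂⠒
⠀⠀⠒⣿⠒⠂⣿⣾⠂
⠂⣿⠴⣿⠿⠒⣿⠂⠿
⣿⠒⠒⠒⠒⣿⠂⠿⠒
⣿⠂⣿⠒⣿⣿⠿⠂⠒
⠴⠒⠒⠒⠒⠒⣿⠒⠀


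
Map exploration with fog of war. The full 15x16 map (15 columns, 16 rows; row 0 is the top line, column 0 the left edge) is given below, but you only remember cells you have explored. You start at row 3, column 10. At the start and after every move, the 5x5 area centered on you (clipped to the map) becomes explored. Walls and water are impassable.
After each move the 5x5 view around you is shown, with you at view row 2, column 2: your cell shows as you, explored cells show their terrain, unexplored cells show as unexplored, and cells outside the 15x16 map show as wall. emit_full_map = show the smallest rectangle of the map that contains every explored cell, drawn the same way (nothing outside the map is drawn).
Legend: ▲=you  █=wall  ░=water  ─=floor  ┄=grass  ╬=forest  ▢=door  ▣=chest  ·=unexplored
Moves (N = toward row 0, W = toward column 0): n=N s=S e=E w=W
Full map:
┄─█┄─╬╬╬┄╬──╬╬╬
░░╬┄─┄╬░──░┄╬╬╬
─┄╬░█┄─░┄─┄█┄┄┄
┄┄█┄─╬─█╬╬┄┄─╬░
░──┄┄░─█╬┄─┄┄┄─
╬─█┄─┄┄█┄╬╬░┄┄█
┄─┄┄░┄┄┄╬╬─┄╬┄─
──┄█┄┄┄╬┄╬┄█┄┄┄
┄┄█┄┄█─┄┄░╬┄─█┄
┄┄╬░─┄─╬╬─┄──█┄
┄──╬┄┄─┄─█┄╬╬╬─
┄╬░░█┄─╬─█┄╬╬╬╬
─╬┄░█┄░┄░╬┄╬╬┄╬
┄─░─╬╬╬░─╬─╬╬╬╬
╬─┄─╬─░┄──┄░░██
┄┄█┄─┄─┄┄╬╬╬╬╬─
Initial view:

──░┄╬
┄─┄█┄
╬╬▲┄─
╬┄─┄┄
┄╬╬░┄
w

░──░┄
░┄─┄█
█╬▲┄┄
█╬┄─┄
█┄╬╬░

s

░┄─┄█
█╬╬┄┄
█╬▲─┄
█┄╬╬░
┄╬╬─┄

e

┄─┄█┄
╬╬┄┄─
╬┄▲┄┄
┄╬╬░┄
╬╬─┄╬

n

──░┄╬
┄─┄█┄
╬╬▲┄─
╬┄─┄┄
┄╬╬░┄

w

░──░┄
░┄─┄█
█╬▲┄┄
█╬┄─┄
█┄╬╬░

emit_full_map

░──░┄╬
░┄─┄█┄
█╬▲┄┄─
█╬┄─┄┄
█┄╬╬░┄
┄╬╬─┄╬

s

░┄─┄█
█╬╬┄┄
█╬▲─┄
█┄╬╬░
┄╬╬─┄

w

─░┄─┄
─█╬╬┄
─█▲┄─
┄█┄╬╬
┄┄╬╬─

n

╬░──░
─░┄─┄
─█▲╬┄
─█╬┄─
┄█┄╬╬

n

╬╬┄╬─
╬░──░
─░▲─┄
─█╬╬┄
─█╬┄─

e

╬┄╬──
░──░┄
░┄▲┄█
█╬╬┄┄
█╬┄─┄


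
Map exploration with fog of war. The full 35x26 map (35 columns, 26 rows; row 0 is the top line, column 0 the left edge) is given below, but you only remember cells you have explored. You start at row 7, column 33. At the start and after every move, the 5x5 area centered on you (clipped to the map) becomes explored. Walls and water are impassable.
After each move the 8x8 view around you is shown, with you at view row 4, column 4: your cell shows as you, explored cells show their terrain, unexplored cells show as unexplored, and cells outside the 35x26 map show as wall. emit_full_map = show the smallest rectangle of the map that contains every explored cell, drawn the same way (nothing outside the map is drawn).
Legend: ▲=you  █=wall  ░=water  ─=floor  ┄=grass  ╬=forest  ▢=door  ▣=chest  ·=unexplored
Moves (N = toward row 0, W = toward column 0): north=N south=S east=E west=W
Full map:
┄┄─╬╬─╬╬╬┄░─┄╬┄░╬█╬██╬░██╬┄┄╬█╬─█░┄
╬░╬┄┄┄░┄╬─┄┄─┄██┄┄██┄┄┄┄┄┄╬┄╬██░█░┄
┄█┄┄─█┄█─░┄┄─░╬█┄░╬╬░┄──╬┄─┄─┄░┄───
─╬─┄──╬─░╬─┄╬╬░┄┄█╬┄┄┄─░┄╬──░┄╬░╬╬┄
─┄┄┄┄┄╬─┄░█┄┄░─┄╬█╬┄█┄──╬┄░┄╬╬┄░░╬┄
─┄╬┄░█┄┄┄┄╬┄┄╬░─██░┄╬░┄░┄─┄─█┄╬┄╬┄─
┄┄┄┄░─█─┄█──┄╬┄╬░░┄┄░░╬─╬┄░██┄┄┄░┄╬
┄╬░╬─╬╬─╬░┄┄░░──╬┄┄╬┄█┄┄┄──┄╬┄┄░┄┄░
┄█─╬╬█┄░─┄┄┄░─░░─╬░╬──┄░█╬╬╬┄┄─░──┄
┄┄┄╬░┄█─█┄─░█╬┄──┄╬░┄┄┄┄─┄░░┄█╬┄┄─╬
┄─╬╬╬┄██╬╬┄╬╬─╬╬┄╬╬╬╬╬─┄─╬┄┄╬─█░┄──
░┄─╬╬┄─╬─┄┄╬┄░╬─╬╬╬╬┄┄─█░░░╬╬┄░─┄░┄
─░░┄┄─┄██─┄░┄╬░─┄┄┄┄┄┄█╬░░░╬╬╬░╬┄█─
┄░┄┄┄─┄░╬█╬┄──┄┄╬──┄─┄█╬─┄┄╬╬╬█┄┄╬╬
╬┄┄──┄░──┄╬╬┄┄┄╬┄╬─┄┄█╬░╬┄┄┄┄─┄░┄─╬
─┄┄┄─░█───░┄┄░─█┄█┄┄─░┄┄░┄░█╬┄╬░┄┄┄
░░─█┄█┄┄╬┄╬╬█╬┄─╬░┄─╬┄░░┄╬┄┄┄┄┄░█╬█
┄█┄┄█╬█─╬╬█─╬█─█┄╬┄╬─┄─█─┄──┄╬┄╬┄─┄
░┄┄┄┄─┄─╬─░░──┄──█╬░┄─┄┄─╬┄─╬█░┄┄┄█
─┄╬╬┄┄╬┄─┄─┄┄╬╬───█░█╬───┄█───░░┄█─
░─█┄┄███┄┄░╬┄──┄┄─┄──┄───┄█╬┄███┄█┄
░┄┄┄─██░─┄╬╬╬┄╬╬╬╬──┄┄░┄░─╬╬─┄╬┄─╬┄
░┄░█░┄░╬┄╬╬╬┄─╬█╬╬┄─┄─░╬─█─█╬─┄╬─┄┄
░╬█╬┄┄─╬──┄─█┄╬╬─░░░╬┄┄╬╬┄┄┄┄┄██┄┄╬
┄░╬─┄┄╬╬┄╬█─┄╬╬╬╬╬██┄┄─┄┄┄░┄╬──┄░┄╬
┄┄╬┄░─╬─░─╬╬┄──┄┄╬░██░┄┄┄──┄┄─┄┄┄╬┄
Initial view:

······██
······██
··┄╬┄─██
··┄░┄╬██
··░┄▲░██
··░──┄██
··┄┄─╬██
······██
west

·······█
·······█
··╬┄╬┄─█
··┄┄░┄╬█
··┄░▲┄░█
··─░──┄█
··╬┄┄─╬█
·······█

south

·······█
··╬┄╬┄─█
··┄┄░┄╬█
··┄░┄┄░█
··─░▲─┄█
··╬┄┄─╬█
··█░┄──█
·······█

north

·······█
·······█
··╬┄╬┄─█
··┄┄░┄╬█
··┄░▲┄░█
··─░──┄█
··╬┄┄─╬█
··█░┄──█

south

·······█
··╬┄╬┄─█
··┄┄░┄╬█
··┄░┄┄░█
··─░▲─┄█
··╬┄┄─╬█
··█░┄──█
·······█

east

······██
·╬┄╬┄─██
·┄┄░┄╬██
·┄░┄┄░██
·─░─▲┄██
·╬┄┄─╬██
·█░┄──██
······██

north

······██
······██
·╬┄╬┄─██
·┄┄░┄╬██
·┄░┄▲░██
·─░──┄██
·╬┄┄─╬██
·█░┄──██

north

······██
······██
··░░╬┄██
·╬┄╬┄─██
·┄┄░▲╬██
·┄░┄┄░██
·─░──┄██
·╬┄┄─╬██

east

·····███
·····███
·░░╬┄███
╬┄╬┄─███
┄┄░┄▲███
┄░┄┄░███
─░──┄███
╬┄┄─╬███

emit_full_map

·░░╬┄
╬┄╬┄─
┄┄░┄▲
┄░┄┄░
─░──┄
╬┄┄─╬
█░┄──

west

······██
······██
··░░╬┄██
·╬┄╬┄─██
·┄┄░▲╬██
·┄░┄┄░██
·─░──┄██
·╬┄┄─╬██

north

······██
······██
··░╬╬┄██
··░░╬┄██
·╬┄╬▲─██
·┄┄░┄╬██
·┄░┄┄░██
·─░──┄██

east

·····███
·····███
·░╬╬┄███
·░░╬┄███
╬┄╬┄▲███
┄┄░┄╬███
┄░┄┄░███
─░──┄███

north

·····███
·····███
··───███
·░╬╬┄███
·░░╬▲███
╬┄╬┄─███
┄┄░┄╬███
┄░┄┄░███

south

·····███
··───███
·░╬╬┄███
·░░╬┄███
╬┄╬┄▲███
┄┄░┄╬███
┄░┄┄░███
─░──┄███

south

··───███
·░╬╬┄███
·░░╬┄███
╬┄╬┄─███
┄┄░┄▲███
┄░┄┄░███
─░──┄███
╬┄┄─╬███

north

·····███
··───███
·░╬╬┄███
·░░╬┄███
╬┄╬┄▲███
┄┄░┄╬███
┄░┄┄░███
─░──┄███

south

··───███
·░╬╬┄███
·░░╬┄███
╬┄╬┄─███
┄┄░┄▲███
┄░┄┄░███
─░──┄███
╬┄┄─╬███
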